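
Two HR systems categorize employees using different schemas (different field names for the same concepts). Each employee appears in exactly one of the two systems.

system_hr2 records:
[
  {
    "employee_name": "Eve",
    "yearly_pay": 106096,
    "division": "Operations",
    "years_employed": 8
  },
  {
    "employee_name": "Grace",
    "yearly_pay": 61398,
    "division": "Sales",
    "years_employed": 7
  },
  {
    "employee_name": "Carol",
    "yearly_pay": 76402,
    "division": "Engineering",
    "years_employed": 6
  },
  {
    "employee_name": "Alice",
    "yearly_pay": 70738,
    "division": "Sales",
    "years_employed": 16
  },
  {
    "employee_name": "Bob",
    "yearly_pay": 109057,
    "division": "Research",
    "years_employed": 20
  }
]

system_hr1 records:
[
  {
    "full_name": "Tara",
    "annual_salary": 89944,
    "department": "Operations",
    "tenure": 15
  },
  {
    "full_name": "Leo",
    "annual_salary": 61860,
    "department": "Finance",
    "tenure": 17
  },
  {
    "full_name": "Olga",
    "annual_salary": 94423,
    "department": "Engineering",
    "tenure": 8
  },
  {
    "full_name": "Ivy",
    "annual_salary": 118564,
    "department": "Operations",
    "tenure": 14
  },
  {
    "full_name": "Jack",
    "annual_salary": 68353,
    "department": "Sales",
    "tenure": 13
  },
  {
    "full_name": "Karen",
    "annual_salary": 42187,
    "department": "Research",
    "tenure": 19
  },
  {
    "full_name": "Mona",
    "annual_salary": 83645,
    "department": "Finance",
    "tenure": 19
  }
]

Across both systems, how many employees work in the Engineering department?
2

Schema mapping: "division" (system_hr2) = "department" (system_hr1) = department

Engineering employees in system_hr2: 1
Engineering employees in system_hr1: 1

Total in Engineering: 1 + 1 = 2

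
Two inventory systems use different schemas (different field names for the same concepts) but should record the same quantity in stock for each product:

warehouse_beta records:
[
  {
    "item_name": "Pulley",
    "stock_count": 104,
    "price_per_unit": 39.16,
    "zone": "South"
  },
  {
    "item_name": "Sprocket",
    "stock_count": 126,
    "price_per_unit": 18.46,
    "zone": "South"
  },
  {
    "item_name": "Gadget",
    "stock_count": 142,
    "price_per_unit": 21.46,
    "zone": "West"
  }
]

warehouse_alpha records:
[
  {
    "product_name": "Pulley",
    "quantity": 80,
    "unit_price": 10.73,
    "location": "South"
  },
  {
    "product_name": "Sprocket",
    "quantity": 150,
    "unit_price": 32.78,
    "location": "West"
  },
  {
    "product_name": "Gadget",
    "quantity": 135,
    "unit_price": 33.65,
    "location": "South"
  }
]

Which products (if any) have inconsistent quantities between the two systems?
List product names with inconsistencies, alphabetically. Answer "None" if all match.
Gadget, Pulley, Sprocket

Schema mappings:
- "item_name" (warehouse_beta) = "product_name" (warehouse_alpha) = product name
- "stock_count" (warehouse_beta) = "quantity" (warehouse_alpha) = quantity

Comparison:
  Pulley: 104 vs 80 - MISMATCH
  Sprocket: 126 vs 150 - MISMATCH
  Gadget: 142 vs 135 - MISMATCH

Products with inconsistencies: Gadget, Pulley, Sprocket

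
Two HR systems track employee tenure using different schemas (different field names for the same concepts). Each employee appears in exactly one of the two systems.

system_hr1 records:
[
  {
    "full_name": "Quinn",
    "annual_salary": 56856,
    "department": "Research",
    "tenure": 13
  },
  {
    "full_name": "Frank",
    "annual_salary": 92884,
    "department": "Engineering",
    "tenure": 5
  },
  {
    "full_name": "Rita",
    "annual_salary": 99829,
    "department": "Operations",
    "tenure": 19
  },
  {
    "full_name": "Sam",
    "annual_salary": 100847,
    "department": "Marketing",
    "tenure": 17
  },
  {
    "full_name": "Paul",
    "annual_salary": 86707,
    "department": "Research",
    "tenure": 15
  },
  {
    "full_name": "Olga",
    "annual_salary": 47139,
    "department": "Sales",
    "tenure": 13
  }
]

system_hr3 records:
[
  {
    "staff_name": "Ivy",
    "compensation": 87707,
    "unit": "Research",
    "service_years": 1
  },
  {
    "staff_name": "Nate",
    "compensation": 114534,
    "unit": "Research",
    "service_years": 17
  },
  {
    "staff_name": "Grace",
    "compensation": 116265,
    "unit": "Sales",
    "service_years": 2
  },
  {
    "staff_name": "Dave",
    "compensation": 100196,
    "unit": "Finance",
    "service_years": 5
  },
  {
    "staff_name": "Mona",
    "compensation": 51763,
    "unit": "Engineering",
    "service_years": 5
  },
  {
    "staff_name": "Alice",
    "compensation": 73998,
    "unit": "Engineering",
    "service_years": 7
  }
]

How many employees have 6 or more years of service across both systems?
7

Reconcile schemas: "tenure" (system_hr1) = "service_years" (system_hr3) = years of service

From system_hr1: 5 employees with >= 6 years
From system_hr3: 2 employees with >= 6 years

Total: 5 + 2 = 7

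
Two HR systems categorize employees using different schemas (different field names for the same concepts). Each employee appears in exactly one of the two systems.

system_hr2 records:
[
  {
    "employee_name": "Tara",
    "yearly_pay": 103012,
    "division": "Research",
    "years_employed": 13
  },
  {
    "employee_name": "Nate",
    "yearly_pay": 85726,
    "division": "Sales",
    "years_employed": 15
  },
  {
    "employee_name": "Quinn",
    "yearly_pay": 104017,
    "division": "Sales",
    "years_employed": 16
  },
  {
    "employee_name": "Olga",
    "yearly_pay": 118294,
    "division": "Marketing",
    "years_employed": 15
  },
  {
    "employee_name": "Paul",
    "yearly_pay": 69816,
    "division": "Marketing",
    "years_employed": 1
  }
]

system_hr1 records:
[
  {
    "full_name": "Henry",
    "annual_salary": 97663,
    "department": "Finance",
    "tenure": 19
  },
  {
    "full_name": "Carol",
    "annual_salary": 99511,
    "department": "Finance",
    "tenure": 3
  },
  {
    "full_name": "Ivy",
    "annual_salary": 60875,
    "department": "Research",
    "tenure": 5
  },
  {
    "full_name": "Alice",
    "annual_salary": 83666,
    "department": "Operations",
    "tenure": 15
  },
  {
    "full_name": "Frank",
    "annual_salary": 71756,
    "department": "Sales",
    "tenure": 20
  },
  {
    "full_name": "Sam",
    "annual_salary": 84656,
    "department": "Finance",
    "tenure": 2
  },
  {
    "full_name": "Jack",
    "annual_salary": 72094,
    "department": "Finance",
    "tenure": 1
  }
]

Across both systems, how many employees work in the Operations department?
1

Schema mapping: "division" (system_hr2) = "department" (system_hr1) = department

Operations employees in system_hr2: 0
Operations employees in system_hr1: 1

Total in Operations: 0 + 1 = 1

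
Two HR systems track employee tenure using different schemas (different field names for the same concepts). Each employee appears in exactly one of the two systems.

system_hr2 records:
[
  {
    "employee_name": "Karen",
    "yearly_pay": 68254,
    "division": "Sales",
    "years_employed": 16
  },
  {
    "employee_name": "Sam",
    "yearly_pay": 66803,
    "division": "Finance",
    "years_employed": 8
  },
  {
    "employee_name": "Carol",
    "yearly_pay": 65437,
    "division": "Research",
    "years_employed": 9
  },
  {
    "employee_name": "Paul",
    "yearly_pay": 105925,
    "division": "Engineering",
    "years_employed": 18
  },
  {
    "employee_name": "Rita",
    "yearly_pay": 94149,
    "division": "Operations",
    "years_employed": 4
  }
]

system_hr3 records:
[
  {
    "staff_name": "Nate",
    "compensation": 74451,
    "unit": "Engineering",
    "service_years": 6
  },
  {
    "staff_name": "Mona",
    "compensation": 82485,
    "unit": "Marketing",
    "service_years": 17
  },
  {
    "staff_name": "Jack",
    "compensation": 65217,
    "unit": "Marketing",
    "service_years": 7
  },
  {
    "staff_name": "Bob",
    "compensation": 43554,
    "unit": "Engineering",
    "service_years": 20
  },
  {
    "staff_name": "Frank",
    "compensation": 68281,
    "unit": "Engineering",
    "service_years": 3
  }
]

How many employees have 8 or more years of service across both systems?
6

Reconcile schemas: "years_employed" (system_hr2) = "service_years" (system_hr3) = years of service

From system_hr2: 4 employees with >= 8 years
From system_hr3: 2 employees with >= 8 years

Total: 4 + 2 = 6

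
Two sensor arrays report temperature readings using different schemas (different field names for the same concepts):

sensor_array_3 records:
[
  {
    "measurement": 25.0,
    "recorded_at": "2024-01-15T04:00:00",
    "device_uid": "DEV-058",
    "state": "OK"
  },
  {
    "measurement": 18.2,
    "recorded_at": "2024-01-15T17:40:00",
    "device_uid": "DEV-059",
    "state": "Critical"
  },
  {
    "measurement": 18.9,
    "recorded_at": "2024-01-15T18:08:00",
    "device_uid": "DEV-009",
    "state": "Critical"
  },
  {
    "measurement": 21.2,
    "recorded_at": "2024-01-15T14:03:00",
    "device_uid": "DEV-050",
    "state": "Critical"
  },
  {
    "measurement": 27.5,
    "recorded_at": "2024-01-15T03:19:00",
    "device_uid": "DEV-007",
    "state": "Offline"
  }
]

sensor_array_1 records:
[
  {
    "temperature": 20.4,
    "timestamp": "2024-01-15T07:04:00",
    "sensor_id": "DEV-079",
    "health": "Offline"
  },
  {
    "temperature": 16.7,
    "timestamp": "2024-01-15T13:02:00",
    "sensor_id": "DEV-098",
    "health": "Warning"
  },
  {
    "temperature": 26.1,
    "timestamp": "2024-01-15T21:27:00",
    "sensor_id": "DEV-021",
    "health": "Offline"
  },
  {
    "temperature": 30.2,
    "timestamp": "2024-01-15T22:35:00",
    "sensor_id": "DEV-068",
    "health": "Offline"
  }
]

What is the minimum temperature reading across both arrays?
16.7

Schema mapping: "measurement" (sensor_array_3) = "temperature" (sensor_array_1) = temperature reading

Minimum in sensor_array_3: 18.2
Minimum in sensor_array_1: 16.7

Overall minimum: min(18.2, 16.7) = 16.7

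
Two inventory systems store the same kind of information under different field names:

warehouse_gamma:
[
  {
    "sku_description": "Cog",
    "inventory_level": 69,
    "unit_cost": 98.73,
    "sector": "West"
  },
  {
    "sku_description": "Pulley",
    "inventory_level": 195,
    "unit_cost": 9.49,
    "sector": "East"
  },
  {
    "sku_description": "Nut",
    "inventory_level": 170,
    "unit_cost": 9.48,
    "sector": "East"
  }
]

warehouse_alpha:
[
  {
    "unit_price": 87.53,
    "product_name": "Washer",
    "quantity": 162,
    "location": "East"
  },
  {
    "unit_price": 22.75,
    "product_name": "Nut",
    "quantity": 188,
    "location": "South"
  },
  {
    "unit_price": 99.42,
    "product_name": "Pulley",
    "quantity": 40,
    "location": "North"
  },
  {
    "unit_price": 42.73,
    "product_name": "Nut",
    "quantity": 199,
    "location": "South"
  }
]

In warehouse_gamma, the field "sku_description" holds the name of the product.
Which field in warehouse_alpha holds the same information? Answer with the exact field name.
product_name

In warehouse_gamma, "sku_description" holds the name of the product.
The fields in warehouse_alpha are: "unit_price", "product_name", "quantity", "location".
"product_name" is the match: the name refers to the same concept and its values are product-name strings (e.g. 'Nut', 'Pulley').
The other fields ("unit_price", "quantity", "location") hold different kinds of data.

So "sku_description" in warehouse_gamma corresponds to "product_name" in warehouse_alpha.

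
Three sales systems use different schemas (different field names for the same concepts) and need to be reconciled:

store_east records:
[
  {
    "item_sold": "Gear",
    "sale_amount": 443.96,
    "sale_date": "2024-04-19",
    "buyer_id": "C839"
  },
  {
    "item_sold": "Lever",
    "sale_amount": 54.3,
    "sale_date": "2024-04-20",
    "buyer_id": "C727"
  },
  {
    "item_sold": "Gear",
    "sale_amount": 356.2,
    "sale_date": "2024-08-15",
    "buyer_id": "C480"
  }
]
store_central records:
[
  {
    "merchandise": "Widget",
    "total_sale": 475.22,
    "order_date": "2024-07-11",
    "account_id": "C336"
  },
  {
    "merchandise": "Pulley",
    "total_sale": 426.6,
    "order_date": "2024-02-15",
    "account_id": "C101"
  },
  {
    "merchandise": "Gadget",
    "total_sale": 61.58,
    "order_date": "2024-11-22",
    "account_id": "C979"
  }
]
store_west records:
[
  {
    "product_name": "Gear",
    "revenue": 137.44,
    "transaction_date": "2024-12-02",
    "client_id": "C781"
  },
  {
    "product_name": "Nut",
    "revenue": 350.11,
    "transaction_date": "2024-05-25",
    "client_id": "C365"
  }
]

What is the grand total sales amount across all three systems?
2305.41

Schema reconciliation - all amount fields map to sale amount:

store_east (sale_amount): 854.46
store_central (total_sale): 963.4
store_west (revenue): 487.55

Grand total: 2305.41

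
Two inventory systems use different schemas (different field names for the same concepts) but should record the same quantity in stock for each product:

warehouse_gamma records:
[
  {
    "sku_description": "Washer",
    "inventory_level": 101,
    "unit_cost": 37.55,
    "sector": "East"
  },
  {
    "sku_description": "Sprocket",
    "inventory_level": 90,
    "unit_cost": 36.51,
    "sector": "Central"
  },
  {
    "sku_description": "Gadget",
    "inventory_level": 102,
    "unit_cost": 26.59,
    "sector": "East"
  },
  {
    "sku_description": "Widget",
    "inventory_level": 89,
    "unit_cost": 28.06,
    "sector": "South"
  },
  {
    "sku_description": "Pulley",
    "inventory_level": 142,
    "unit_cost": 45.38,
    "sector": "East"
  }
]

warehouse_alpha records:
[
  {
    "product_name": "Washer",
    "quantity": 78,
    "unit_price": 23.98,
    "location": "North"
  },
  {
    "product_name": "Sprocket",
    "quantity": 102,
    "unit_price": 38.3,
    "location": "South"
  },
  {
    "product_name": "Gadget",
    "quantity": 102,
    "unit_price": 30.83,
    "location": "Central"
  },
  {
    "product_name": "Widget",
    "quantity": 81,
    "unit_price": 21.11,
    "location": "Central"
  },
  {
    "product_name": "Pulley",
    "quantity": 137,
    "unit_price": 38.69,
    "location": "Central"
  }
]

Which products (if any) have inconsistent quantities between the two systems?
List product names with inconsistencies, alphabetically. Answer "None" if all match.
Pulley, Sprocket, Washer, Widget

Schema mappings:
- "sku_description" (warehouse_gamma) = "product_name" (warehouse_alpha) = product name
- "inventory_level" (warehouse_gamma) = "quantity" (warehouse_alpha) = quantity

Comparison:
  Washer: 101 vs 78 - MISMATCH
  Sprocket: 90 vs 102 - MISMATCH
  Gadget: 102 vs 102 - MATCH
  Widget: 89 vs 81 - MISMATCH
  Pulley: 142 vs 137 - MISMATCH

Products with inconsistencies: Pulley, Sprocket, Washer, Widget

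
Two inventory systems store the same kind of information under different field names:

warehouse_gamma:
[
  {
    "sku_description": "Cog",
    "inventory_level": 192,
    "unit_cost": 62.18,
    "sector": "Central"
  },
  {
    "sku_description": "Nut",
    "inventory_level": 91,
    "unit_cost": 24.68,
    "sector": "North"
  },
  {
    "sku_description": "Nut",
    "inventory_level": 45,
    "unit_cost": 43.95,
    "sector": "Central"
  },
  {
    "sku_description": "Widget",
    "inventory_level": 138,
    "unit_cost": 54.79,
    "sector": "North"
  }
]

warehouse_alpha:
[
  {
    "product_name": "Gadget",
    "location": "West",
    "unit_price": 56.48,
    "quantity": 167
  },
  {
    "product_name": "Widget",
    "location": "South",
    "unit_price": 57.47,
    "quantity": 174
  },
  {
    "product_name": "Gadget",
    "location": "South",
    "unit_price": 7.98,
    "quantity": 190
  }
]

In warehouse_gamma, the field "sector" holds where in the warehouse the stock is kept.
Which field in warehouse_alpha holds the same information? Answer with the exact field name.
location

In warehouse_gamma, "sector" holds where in the warehouse the stock is kept.
The fields in warehouse_alpha are: "product_name", "location", "unit_price", "quantity".
"location" is the match: the name refers to the same concept and its values are area labels (e.g. 'South', 'West').
The other fields ("product_name", "unit_price", "quantity") hold different kinds of data.

So "sector" in warehouse_gamma corresponds to "location" in warehouse_alpha.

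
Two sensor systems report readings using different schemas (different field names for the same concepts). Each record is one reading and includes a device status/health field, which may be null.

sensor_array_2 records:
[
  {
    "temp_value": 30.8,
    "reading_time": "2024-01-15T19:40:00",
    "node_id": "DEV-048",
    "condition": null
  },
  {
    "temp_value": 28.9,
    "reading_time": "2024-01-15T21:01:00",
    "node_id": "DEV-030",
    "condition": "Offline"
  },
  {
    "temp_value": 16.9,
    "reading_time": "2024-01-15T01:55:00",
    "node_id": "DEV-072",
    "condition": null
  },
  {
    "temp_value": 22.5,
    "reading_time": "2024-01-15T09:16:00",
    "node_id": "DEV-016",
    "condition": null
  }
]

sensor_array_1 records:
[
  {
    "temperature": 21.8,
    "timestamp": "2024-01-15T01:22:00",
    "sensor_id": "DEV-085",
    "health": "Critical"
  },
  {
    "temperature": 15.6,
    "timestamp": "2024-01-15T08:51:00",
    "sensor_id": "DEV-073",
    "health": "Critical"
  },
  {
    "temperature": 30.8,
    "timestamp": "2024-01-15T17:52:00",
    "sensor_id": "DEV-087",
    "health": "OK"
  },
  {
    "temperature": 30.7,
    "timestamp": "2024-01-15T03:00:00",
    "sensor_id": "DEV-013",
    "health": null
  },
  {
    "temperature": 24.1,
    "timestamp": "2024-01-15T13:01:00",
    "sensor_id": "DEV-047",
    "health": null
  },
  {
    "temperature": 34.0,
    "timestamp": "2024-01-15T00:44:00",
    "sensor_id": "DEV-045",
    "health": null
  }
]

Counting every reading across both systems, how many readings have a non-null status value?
4

Schema mapping: "condition" (sensor_array_2) = "health" (sensor_array_1) = status

Non-null in sensor_array_2: 1
Non-null in sensor_array_1: 3

Total non-null: 1 + 3 = 4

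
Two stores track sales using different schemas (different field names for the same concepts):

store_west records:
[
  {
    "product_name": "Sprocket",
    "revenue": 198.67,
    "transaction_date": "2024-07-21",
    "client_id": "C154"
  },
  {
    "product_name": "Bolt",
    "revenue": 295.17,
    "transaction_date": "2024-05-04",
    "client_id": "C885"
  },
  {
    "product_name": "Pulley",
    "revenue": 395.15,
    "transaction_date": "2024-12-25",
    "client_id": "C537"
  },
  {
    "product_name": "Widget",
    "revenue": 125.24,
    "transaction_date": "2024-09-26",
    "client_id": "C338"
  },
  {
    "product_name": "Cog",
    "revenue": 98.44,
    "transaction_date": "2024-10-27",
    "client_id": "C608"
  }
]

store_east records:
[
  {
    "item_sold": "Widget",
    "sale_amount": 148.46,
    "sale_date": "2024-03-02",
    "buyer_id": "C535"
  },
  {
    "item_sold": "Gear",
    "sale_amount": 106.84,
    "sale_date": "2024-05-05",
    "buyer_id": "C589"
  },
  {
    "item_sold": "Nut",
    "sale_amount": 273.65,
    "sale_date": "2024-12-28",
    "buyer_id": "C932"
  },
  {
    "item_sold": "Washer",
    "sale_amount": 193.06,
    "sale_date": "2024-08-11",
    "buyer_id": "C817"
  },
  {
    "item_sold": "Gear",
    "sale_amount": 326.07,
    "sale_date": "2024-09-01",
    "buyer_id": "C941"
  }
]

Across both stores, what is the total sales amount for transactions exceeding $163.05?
1681.77

Schema mapping: "revenue" (store_west) = "sale_amount" (store_east) = sale amount

Sum of sales > $163.05 in store_west: 888.99
Sum of sales > $163.05 in store_east: 792.78

Total: 888.99 + 792.78 = 1681.77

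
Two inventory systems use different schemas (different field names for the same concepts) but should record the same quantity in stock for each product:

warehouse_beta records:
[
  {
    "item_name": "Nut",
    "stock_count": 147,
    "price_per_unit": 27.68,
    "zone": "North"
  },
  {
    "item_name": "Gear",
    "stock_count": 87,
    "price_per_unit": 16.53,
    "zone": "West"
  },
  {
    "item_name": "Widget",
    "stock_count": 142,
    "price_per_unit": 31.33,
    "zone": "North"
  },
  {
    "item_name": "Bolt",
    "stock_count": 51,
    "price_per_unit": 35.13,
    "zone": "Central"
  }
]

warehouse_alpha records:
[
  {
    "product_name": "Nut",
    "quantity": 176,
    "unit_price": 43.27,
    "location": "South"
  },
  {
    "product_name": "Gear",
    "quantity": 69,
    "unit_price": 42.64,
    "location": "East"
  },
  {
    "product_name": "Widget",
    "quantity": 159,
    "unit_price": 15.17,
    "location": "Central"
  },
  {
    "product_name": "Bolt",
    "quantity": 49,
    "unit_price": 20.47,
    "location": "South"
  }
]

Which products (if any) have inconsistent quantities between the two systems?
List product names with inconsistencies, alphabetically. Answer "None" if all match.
Bolt, Gear, Nut, Widget

Schema mappings:
- "item_name" (warehouse_beta) = "product_name" (warehouse_alpha) = product name
- "stock_count" (warehouse_beta) = "quantity" (warehouse_alpha) = quantity

Comparison:
  Nut: 147 vs 176 - MISMATCH
  Gear: 87 vs 69 - MISMATCH
  Widget: 142 vs 159 - MISMATCH
  Bolt: 51 vs 49 - MISMATCH

Products with inconsistencies: Bolt, Gear, Nut, Widget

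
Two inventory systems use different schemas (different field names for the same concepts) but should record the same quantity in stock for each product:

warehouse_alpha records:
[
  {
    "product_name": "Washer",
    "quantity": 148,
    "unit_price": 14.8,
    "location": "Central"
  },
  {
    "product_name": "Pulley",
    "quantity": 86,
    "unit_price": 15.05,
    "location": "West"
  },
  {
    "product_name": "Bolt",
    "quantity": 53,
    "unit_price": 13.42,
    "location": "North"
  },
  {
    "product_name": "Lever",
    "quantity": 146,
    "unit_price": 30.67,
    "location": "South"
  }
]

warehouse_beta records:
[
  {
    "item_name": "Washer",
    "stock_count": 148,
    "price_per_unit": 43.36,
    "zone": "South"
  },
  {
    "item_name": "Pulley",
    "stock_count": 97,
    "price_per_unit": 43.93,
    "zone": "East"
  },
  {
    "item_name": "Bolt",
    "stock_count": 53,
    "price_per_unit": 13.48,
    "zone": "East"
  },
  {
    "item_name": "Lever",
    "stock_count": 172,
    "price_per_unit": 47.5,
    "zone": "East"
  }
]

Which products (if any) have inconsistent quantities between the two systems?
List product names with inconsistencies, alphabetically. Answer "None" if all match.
Lever, Pulley

Schema mappings:
- "product_name" (warehouse_alpha) = "item_name" (warehouse_beta) = product name
- "quantity" (warehouse_alpha) = "stock_count" (warehouse_beta) = quantity

Comparison:
  Washer: 148 vs 148 - MATCH
  Pulley: 86 vs 97 - MISMATCH
  Bolt: 53 vs 53 - MATCH
  Lever: 146 vs 172 - MISMATCH

Products with inconsistencies: Lever, Pulley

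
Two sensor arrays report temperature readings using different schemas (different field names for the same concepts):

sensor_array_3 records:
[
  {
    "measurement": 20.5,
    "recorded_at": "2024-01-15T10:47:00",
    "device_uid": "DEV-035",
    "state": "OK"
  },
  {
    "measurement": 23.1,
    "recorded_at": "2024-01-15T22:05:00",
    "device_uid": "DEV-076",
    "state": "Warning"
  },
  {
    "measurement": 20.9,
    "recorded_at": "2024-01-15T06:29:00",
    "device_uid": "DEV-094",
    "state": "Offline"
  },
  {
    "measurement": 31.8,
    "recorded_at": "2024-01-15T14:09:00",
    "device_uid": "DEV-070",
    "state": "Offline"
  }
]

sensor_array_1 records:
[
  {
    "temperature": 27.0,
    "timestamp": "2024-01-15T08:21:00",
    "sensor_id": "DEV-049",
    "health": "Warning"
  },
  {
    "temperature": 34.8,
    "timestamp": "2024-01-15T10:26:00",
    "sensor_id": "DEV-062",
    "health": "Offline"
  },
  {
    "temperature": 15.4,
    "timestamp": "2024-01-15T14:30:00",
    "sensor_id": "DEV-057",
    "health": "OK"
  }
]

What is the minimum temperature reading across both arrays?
15.4

Schema mapping: "measurement" (sensor_array_3) = "temperature" (sensor_array_1) = temperature reading

Minimum in sensor_array_3: 20.5
Minimum in sensor_array_1: 15.4

Overall minimum: min(20.5, 15.4) = 15.4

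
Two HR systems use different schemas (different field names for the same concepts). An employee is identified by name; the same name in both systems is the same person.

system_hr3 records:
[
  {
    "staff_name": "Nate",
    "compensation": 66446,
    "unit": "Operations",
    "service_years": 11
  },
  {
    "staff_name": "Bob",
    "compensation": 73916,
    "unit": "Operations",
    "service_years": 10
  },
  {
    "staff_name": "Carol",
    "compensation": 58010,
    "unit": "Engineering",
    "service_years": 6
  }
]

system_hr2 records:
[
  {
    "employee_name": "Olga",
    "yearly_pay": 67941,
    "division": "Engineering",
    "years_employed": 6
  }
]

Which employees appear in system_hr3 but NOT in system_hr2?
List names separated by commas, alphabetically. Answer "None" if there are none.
Bob, Carol, Nate

Schema mapping: "staff_name" (system_hr3) = "employee_name" (system_hr2) = employee name

Names in system_hr3: ['Bob', 'Carol', 'Nate']
Names in system_hr2: ['Olga']

In system_hr3 but not system_hr2: ['Bob', 'Carol', 'Nate']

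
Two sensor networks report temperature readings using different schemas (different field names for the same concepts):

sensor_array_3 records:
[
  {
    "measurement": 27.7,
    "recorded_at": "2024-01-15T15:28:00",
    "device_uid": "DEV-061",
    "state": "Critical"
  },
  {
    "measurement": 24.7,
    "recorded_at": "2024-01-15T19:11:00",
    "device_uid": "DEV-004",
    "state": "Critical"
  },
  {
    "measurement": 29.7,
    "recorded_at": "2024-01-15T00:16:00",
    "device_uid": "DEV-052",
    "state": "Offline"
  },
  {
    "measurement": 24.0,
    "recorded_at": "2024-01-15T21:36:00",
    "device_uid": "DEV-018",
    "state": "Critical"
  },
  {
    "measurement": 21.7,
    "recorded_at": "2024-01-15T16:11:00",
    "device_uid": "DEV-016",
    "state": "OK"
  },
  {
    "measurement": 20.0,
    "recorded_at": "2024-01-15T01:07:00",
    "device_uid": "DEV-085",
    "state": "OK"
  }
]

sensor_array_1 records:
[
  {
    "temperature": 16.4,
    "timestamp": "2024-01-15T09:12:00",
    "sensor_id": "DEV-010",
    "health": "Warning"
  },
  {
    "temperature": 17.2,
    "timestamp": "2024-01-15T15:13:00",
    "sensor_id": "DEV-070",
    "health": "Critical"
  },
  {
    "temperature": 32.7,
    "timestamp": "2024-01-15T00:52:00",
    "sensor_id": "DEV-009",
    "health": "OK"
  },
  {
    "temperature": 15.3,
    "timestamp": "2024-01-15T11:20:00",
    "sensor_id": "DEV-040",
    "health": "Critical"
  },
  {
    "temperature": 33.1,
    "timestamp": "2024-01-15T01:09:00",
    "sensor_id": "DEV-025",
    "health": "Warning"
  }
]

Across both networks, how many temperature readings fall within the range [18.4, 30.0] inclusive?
6

Schema mapping: "measurement" (sensor_array_3) = "temperature" (sensor_array_1) = temperature

Readings in [18.4, 30.0] from sensor_array_3: 6
Readings in [18.4, 30.0] from sensor_array_1: 0

Total count: 6 + 0 = 6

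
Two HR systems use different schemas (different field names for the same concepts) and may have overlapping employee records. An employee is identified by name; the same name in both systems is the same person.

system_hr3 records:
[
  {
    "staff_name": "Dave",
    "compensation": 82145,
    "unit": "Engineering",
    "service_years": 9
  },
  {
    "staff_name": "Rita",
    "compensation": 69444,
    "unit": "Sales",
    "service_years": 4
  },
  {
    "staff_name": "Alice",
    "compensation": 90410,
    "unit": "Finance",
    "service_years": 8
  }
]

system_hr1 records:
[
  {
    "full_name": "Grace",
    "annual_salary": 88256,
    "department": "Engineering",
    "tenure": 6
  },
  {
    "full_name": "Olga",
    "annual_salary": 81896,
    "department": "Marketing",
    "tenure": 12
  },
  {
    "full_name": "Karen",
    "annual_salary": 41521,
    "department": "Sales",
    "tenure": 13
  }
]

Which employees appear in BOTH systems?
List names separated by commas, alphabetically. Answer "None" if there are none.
None

Schema mapping: "staff_name" (system_hr3) = "full_name" (system_hr1) = employee name

Names in system_hr3: ['Alice', 'Dave', 'Rita']
Names in system_hr1: ['Grace', 'Karen', 'Olga']

Intersection: None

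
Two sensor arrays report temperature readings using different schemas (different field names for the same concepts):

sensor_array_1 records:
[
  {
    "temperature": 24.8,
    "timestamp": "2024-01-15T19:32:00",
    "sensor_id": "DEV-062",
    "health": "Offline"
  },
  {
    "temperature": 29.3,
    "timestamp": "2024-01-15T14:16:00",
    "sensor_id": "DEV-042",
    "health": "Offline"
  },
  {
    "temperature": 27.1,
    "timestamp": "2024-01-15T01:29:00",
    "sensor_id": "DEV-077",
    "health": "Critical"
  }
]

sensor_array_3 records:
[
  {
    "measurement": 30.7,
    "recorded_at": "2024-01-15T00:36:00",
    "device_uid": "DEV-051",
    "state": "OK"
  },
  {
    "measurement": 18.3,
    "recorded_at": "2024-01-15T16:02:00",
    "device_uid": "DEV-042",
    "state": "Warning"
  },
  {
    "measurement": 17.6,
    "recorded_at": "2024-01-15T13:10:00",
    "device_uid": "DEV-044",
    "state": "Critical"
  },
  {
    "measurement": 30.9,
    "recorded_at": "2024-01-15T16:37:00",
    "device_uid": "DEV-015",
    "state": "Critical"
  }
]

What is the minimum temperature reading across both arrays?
17.6

Schema mapping: "temperature" (sensor_array_1) = "measurement" (sensor_array_3) = temperature reading

Minimum in sensor_array_1: 24.8
Minimum in sensor_array_3: 17.6

Overall minimum: min(24.8, 17.6) = 17.6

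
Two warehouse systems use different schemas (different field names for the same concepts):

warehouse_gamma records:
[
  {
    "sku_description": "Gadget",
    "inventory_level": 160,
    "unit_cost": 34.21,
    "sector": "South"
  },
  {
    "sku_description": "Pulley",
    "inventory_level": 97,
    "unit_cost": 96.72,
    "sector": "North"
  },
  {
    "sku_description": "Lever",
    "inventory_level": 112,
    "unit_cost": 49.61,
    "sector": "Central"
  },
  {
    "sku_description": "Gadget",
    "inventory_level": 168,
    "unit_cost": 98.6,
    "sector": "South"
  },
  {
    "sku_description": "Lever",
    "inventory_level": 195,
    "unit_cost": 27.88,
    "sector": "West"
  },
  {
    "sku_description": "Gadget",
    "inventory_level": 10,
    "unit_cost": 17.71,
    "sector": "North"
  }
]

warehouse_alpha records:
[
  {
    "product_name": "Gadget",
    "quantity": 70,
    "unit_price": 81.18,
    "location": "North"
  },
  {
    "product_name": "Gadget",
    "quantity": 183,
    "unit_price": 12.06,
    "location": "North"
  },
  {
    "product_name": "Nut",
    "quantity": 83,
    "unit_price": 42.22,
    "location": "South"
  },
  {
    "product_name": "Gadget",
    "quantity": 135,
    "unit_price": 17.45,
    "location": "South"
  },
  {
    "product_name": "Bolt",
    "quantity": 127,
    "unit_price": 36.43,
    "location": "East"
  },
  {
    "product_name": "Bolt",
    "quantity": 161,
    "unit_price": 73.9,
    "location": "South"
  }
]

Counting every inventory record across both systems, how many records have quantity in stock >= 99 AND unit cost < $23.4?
2

Schema mappings:
- "inventory_level" (warehouse_gamma) = "quantity" (warehouse_alpha) = quantity
- "unit_cost" (warehouse_gamma) = "unit_price" (warehouse_alpha) = unit cost

Records meeting both conditions in warehouse_gamma: 0
Records meeting both conditions in warehouse_alpha: 2

Total: 0 + 2 = 2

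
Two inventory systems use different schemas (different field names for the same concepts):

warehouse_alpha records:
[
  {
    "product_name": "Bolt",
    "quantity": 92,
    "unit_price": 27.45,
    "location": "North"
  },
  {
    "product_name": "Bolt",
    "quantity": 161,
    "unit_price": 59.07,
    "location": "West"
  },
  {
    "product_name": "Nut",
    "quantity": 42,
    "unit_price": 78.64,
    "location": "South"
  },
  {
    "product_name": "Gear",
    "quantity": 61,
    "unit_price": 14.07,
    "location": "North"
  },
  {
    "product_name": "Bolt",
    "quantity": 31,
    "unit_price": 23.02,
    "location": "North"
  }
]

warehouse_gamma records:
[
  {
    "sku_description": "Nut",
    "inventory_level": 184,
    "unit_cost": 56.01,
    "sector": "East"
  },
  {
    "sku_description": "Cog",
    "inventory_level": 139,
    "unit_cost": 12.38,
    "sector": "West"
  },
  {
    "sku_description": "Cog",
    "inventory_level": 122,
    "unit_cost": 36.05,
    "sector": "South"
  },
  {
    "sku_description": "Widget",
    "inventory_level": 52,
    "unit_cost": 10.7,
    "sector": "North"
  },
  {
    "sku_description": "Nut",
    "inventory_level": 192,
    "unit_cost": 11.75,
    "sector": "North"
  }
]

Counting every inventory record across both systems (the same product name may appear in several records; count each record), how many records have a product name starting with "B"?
3

Schema mapping: "product_name" (warehouse_alpha) = "sku_description" (warehouse_gamma) = product name

Records with product name starting with "B" in warehouse_alpha: 3
Records with product name starting with "B" in warehouse_gamma: 0

Total: 3 + 0 = 3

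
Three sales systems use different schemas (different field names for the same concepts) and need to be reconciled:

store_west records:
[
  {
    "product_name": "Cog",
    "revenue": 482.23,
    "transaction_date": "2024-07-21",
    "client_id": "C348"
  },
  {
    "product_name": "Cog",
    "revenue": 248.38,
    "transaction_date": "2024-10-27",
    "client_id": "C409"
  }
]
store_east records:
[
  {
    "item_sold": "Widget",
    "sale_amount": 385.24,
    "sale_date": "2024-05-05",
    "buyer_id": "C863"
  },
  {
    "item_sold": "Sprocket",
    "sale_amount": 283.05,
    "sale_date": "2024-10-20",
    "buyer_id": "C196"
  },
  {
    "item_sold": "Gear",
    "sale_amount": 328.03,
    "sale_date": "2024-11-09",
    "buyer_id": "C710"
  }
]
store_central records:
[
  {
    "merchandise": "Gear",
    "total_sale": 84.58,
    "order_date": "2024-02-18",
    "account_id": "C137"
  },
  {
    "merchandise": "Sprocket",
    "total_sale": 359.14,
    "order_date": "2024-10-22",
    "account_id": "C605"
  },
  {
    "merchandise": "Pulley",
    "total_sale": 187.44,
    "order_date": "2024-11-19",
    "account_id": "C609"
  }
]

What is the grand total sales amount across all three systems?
2358.09

Schema reconciliation - all amount fields map to sale amount:

store_west (revenue): 730.61
store_east (sale_amount): 996.32
store_central (total_sale): 631.16

Grand total: 2358.09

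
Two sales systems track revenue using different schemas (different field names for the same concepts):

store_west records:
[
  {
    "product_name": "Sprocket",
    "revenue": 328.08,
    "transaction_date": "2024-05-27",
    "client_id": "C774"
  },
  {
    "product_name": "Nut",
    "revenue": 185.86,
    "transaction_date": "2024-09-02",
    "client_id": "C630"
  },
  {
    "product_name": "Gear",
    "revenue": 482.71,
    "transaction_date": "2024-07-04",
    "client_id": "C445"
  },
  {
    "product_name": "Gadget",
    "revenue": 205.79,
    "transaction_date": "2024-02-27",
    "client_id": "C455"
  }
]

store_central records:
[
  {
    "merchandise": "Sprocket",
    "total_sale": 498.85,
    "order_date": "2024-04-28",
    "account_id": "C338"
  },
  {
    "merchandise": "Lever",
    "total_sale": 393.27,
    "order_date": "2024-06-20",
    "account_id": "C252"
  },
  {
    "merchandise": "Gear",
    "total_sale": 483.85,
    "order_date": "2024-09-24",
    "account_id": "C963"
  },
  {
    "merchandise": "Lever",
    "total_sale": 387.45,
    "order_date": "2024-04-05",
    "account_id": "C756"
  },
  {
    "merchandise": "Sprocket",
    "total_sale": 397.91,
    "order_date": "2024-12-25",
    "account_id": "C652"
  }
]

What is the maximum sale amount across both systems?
498.85

Reconcile: "revenue" (store_west) = "total_sale" (store_central) = sale amount

Maximum in store_west: 482.71
Maximum in store_central: 498.85

Overall maximum: max(482.71, 498.85) = 498.85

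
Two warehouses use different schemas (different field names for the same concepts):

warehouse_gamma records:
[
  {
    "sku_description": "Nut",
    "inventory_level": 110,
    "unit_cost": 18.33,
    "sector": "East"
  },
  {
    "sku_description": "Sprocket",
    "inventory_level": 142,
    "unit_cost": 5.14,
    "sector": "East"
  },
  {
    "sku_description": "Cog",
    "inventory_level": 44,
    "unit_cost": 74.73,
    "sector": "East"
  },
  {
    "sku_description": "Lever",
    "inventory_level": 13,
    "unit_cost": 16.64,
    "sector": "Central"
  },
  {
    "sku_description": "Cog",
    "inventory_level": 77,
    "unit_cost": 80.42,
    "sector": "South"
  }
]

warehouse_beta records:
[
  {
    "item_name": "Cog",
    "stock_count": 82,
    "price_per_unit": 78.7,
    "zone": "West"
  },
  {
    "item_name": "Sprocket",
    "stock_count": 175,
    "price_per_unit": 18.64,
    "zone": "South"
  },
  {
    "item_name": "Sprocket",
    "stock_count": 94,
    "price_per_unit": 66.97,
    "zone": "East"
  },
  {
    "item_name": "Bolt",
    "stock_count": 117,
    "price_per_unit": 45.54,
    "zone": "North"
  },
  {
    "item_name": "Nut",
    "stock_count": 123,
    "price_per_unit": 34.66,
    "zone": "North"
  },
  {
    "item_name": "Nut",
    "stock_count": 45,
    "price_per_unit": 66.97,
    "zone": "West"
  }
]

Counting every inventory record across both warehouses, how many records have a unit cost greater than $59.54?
5

Schema mapping: "unit_cost" (warehouse_gamma) = "price_per_unit" (warehouse_beta) = unit cost

Records > $59.54 in warehouse_gamma: 2
Records > $59.54 in warehouse_beta: 3

Total count: 2 + 3 = 5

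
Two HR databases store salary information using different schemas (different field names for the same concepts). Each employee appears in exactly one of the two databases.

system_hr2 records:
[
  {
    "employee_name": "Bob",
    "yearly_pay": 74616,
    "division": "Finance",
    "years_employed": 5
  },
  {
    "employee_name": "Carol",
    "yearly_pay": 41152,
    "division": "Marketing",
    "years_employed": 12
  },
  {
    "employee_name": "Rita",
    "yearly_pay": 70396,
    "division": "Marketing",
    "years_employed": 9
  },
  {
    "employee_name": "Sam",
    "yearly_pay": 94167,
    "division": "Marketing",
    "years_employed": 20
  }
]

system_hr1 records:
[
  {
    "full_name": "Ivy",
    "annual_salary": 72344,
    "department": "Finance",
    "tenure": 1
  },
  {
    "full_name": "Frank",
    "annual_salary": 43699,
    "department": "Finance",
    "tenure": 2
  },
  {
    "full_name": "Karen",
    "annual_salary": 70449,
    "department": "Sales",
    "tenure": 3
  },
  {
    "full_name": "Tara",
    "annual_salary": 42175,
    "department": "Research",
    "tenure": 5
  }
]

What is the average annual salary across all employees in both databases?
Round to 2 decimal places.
63624.75

Schema mapping: "yearly_pay" (system_hr2) = "annual_salary" (system_hr1) = annual salary

All salaries: [74616, 41152, 70396, 94167, 72344, 43699, 70449, 42175]
Sum: 508998
Count: 8
Average: 508998 / 8 = 63624.75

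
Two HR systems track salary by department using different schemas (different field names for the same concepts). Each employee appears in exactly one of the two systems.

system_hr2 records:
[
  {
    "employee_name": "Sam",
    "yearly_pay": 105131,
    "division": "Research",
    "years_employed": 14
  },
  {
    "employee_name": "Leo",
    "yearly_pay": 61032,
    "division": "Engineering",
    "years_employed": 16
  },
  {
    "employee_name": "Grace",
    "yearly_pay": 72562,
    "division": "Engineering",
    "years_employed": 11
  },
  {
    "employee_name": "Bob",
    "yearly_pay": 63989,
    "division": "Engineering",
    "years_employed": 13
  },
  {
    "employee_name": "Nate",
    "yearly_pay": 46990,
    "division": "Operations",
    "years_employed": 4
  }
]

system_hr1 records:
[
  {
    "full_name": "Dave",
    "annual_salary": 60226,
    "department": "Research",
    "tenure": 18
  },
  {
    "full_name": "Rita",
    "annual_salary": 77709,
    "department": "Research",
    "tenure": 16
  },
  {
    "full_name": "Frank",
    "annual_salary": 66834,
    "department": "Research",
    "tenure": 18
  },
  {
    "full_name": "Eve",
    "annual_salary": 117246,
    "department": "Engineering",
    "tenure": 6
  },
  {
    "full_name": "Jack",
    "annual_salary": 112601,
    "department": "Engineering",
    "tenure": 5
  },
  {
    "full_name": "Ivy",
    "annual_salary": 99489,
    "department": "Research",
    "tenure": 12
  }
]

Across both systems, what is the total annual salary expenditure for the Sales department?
0

Schema mappings:
- "division" (system_hr2) = "department" (system_hr1) = department
- "yearly_pay" (system_hr2) = "annual_salary" (system_hr1) = salary

Sales salaries from system_hr2: 0
Sales salaries from system_hr1: 0

Total: 0 + 0 = 0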